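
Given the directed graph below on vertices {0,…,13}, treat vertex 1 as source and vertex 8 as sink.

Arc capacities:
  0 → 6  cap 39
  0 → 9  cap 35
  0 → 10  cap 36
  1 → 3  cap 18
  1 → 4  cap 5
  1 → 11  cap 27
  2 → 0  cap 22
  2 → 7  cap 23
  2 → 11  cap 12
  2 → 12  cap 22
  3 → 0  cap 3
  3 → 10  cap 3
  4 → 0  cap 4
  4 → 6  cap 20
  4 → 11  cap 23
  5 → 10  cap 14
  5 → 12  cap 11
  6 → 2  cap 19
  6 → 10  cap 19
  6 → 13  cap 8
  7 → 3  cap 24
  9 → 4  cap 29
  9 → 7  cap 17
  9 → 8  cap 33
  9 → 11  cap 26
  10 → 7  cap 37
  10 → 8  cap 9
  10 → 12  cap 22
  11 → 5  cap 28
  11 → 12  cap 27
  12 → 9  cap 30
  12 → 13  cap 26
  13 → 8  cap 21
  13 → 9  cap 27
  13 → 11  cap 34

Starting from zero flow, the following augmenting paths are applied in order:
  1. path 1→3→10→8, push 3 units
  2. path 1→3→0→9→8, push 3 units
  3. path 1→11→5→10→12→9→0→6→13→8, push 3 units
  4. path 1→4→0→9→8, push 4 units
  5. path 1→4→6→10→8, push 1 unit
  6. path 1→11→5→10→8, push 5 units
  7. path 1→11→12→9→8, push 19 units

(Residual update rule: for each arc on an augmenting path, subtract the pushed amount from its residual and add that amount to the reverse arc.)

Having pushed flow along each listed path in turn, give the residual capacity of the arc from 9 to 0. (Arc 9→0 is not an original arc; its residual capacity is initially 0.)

after path 1 (1→3→10→8, push 3): res(9,0)=0
after path 2 (1→3→0→9→8, push 3): res(9,0)=3
after path 3 (1→11→5→10→12→9→0→6→13→8, push 3): res(9,0)=0
after path 4 (1→4→0→9→8, push 4): res(9,0)=4
after path 5 (1→4→6→10→8, push 1): res(9,0)=4
after path 6 (1→11→5→10→8, push 5): res(9,0)=4
after path 7 (1→11→12→9→8, push 19): res(9,0)=4

Residual capacity of (9,0): 4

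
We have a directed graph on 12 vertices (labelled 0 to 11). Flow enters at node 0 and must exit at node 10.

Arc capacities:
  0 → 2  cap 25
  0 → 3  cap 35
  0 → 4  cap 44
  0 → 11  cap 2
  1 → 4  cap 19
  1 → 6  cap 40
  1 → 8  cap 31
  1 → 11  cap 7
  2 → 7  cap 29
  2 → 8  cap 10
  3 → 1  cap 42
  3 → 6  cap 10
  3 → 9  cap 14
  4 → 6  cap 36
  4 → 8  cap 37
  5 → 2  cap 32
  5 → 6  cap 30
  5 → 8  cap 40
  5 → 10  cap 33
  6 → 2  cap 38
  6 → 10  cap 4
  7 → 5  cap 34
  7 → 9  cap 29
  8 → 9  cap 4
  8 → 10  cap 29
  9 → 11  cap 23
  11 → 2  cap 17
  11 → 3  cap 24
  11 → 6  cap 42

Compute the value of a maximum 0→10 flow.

Maximum flow value: 62

augment #1: 0→2→8→10 bottleneck 10, total now 10
augment #2: 0→3→6→10 bottleneck 4, total now 14
augment #3: 0→4→8→10 bottleneck 19, total now 33
augment #4: 0→2→7→5→10 bottleneck 15, total now 48
augment #5: 0→11→2→7→5→10 bottleneck 2, total now 50
augment #6: 0→3→6→2→7→5→10 bottleneck 6, total now 56
augment #7: 0→4→6→2→7→5→10 bottleneck 6, total now 62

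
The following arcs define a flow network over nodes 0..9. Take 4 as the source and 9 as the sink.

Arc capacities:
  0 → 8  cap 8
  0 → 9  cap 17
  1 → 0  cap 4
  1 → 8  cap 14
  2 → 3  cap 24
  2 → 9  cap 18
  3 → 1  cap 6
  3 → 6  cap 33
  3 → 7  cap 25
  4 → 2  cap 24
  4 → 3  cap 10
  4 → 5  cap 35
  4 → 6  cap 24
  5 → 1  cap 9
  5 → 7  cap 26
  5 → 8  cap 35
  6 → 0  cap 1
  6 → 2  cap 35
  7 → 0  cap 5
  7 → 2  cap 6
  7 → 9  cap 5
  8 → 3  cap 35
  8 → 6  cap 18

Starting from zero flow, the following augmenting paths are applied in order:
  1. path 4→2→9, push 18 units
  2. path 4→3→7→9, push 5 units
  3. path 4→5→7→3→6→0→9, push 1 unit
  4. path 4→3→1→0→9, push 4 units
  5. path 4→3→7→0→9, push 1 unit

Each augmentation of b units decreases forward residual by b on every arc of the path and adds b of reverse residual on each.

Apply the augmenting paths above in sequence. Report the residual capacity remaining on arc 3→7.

Residual capacity of (3,7): 20

after path 1 (4→2→9, push 18): res(3,7)=25
after path 2 (4→3→7→9, push 5): res(3,7)=20
after path 3 (4→5→7→3→6→0→9, push 1): res(3,7)=21
after path 4 (4→3→1→0→9, push 4): res(3,7)=21
after path 5 (4→3→7→0→9, push 1): res(3,7)=20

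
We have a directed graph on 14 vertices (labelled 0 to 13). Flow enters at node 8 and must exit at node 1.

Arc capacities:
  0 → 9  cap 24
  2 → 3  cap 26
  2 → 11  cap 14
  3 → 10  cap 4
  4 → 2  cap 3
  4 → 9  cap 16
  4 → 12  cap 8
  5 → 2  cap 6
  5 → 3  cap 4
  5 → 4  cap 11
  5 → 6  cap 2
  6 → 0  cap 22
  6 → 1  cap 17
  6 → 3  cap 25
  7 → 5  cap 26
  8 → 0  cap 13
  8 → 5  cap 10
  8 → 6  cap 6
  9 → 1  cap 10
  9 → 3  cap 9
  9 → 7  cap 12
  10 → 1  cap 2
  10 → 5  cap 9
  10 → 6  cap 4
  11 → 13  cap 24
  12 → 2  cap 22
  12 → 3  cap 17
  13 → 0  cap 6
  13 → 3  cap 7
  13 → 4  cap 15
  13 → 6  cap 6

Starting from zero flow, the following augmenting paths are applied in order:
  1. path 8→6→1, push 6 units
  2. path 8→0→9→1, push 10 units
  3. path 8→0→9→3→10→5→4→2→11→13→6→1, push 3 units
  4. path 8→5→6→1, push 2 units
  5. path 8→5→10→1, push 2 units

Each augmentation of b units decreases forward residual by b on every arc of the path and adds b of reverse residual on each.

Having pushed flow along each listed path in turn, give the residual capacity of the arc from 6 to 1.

Residual capacity of (6,1): 6

after path 1 (8→6→1, push 6): res(6,1)=11
after path 2 (8→0→9→1, push 10): res(6,1)=11
after path 3 (8→0→9→3→10→5→4→2→11→13→6→1, push 3): res(6,1)=8
after path 4 (8→5→6→1, push 2): res(6,1)=6
after path 5 (8→5→10→1, push 2): res(6,1)=6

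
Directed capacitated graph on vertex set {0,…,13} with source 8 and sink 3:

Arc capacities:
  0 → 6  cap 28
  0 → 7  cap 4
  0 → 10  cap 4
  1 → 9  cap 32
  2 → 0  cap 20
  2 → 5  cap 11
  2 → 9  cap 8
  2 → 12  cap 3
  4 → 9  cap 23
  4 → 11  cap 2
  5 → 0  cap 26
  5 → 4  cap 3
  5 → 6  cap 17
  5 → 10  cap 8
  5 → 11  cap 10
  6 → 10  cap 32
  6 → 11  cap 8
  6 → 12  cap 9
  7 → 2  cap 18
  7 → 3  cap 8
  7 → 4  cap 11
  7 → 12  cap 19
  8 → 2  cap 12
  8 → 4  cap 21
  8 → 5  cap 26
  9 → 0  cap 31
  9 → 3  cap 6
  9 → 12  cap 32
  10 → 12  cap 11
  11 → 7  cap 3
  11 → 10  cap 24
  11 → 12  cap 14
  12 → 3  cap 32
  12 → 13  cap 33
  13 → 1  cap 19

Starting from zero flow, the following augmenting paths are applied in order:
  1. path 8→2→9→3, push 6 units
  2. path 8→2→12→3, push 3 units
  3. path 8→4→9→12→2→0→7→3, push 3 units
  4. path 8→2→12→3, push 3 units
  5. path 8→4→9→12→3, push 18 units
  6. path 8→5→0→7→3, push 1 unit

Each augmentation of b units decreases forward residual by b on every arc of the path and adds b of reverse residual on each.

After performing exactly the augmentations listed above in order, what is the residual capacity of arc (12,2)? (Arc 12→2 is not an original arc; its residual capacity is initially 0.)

after path 1 (8→2→9→3, push 6): res(12,2)=0
after path 2 (8→2→12→3, push 3): res(12,2)=3
after path 3 (8→4→9→12→2→0→7→3, push 3): res(12,2)=0
after path 4 (8→2→12→3, push 3): res(12,2)=3
after path 5 (8→4→9→12→3, push 18): res(12,2)=3
after path 6 (8→5→0→7→3, push 1): res(12,2)=3

Residual capacity of (12,2): 3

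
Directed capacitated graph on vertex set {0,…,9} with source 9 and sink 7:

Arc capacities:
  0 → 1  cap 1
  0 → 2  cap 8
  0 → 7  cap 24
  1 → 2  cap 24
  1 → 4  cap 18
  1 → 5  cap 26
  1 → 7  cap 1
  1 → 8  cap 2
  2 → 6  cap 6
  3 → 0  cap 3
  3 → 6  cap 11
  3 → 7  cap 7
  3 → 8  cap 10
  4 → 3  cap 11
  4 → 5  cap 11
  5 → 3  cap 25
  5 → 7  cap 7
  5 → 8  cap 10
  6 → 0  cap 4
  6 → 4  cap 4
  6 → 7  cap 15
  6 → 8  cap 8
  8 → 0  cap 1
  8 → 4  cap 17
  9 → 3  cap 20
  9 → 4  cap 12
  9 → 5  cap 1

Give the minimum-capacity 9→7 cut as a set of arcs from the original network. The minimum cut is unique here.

Min-cut arcs: {(3,0), (3,6), (3,7), (5,7), (8,0)} (total capacity 29)

augment #1: 9→3→7 push 7
augment #2: 9→5→7 push 1
augment #3: 9→3→0→7 push 3
augment #4: 9→3→6→7 push 10
augment #5: 9→4→5→7 push 6
augment #6: 9→4→3→6→7 push 1
augment #7: 9→4→3→8→0→7 push 1
max flow = 29; residual-reachable set from 9 gives S-side
cut edges (S→T): {(3,0), (3,6), (3,7), (5,7), (8,0)} total cap 29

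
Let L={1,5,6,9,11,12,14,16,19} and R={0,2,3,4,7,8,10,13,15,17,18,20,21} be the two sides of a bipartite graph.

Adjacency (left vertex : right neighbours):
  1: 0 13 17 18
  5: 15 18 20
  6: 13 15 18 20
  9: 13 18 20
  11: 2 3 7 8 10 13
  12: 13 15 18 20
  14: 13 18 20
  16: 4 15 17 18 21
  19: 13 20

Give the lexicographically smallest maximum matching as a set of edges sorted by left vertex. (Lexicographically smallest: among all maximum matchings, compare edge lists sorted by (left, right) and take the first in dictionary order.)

|M| = 7 (so the lex-smallest maximum matching has 7 edges)
process left vertices in ascending order; for each, take the smallest-labelled available neighbour that still permits 7 edges overall, or leave it unmatched if none does
lex-smallest matching: {1-0, 5-15, 6-13, 9-18, 11-2, 12-20, 16-4}

Lex-smallest maximum matching: {(1,0), (5,15), (6,13), (9,18), (11,2), (12,20), (16,4)}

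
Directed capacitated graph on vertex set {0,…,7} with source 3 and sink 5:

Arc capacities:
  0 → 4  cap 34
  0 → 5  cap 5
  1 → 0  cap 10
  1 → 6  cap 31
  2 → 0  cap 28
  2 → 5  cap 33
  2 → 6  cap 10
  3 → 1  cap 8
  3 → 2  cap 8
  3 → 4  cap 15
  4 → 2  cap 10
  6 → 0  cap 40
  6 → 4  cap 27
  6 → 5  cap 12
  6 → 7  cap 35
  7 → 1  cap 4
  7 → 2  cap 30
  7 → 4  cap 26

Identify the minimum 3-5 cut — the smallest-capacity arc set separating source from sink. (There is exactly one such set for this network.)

Min-cut arcs: {(3,1), (3,2), (4,2)} (total capacity 26)

augment #1: 3→2→5 push 8
augment #2: 3→1→0→5 push 5
augment #3: 3→1→6→5 push 3
augment #4: 3→4→2→5 push 10
max flow = 26; residual-reachable set from 3 gives S-side
cut edges (S→T): {(3,1), (3,2), (4,2)} total cap 26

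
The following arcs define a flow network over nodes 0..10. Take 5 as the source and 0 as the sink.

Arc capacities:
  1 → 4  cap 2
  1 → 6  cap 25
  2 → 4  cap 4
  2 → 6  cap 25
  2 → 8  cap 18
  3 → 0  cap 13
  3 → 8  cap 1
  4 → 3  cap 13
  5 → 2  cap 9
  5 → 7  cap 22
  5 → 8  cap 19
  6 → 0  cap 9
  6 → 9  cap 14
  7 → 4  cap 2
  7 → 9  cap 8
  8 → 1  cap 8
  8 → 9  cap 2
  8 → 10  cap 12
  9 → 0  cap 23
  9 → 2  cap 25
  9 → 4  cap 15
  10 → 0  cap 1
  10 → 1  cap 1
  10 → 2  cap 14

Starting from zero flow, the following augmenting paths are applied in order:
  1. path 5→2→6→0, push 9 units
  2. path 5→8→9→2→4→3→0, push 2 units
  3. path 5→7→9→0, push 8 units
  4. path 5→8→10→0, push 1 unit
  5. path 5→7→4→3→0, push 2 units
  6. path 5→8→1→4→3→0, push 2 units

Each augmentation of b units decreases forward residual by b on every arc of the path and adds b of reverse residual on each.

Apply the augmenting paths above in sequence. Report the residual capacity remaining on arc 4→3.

Residual capacity of (4,3): 7

after path 1 (5→2→6→0, push 9): res(4,3)=13
after path 2 (5→8→9→2→4→3→0, push 2): res(4,3)=11
after path 3 (5→7→9→0, push 8): res(4,3)=11
after path 4 (5→8→10→0, push 1): res(4,3)=11
after path 5 (5→7→4→3→0, push 2): res(4,3)=9
after path 6 (5→8→1→4→3→0, push 2): res(4,3)=7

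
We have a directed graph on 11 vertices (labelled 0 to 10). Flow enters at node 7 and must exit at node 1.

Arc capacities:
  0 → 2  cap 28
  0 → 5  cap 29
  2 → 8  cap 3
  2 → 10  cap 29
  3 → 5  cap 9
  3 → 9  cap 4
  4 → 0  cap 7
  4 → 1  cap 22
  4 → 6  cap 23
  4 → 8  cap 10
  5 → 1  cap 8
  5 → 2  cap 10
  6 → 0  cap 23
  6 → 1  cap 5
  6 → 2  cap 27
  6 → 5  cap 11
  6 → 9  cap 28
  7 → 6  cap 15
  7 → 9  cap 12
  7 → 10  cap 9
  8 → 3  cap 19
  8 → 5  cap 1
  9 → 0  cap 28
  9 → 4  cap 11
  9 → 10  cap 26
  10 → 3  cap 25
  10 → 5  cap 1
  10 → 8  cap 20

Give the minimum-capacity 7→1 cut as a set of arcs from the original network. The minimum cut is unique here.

Min-cut arcs: {(5,1), (6,1), (9,4)} (total capacity 24)

augment #1: 7→6→1 push 5
augment #2: 7→6→5→1 push 8
augment #3: 7→9→4→1 push 11
max flow = 24; residual-reachable set from 7 gives S-side
cut edges (S→T): {(5,1), (6,1), (9,4)} total cap 24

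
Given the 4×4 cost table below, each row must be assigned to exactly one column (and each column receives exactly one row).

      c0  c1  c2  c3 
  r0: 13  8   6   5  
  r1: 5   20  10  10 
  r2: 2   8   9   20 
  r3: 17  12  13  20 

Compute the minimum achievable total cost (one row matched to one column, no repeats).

Minimum assignment cost: 29

optimal assignment: row0→col3 (cost 5), row1→col2 (cost 10), row2→col0 (cost 2), row3→col1 (cost 12)
total = 5 + 10 + 2 + 12 = 29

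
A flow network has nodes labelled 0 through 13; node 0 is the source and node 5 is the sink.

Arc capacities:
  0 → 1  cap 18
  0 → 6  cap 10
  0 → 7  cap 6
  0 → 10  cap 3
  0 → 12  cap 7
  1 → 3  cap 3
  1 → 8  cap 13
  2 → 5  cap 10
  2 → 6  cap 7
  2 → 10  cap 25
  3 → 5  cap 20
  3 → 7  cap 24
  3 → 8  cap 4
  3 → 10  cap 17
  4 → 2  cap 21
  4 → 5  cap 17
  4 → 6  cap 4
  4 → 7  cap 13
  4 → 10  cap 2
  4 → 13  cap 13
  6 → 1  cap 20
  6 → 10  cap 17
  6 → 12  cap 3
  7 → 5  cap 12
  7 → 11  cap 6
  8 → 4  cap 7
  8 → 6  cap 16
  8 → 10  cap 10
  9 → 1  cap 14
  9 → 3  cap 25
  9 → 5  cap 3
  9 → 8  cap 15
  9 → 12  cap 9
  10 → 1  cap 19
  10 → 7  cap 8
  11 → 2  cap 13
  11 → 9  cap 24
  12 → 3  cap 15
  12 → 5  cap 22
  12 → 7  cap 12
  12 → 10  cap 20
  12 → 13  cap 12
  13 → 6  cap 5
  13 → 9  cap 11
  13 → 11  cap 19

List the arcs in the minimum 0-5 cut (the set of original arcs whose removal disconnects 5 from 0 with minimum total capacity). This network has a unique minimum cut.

Min-cut arcs: {(0,7), (0,12), (1,3), (6,12), (8,4), (10,7)} (total capacity 34)

augment #1: 0→7→5 push 6
augment #2: 0→12→5 push 7
augment #3: 0→1→3→5 push 3
augment #4: 0→6→12→5 push 3
augment #5: 0→10→7→5 push 3
augment #6: 0→1→8→4→5 push 7
augment #7: 0→6→10→7→5 push 3
augment #8: 0→6→10→7→11→2→5 push 2
max flow = 34; residual-reachable set from 0 gives S-side
cut edges (S→T): {(0,7), (0,12), (1,3), (6,12), (8,4), (10,7)} total cap 34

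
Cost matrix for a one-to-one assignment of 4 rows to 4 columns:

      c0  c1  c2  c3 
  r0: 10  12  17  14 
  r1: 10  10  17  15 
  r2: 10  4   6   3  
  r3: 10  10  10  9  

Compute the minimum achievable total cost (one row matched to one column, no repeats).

Minimum assignment cost: 33

optimal assignment: row0→col0 (cost 10), row1→col1 (cost 10), row2→col3 (cost 3), row3→col2 (cost 10)
total = 10 + 10 + 3 + 10 = 33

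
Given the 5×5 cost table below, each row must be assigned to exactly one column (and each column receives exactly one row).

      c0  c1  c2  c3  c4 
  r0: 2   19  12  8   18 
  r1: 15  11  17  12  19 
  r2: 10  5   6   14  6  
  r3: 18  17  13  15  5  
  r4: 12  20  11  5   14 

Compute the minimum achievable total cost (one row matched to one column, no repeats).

Minimum assignment cost: 29

optimal assignment: row0→col0 (cost 2), row1→col1 (cost 11), row2→col2 (cost 6), row3→col4 (cost 5), row4→col3 (cost 5)
total = 2 + 11 + 6 + 5 + 5 = 29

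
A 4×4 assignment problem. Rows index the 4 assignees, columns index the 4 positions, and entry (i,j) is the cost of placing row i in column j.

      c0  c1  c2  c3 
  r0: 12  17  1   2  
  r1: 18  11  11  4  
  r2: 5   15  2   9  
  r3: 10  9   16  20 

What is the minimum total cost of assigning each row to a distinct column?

optimal assignment: row0→col2 (cost 1), row1→col3 (cost 4), row2→col0 (cost 5), row3→col1 (cost 9)
total = 1 + 4 + 5 + 9 = 19

Minimum assignment cost: 19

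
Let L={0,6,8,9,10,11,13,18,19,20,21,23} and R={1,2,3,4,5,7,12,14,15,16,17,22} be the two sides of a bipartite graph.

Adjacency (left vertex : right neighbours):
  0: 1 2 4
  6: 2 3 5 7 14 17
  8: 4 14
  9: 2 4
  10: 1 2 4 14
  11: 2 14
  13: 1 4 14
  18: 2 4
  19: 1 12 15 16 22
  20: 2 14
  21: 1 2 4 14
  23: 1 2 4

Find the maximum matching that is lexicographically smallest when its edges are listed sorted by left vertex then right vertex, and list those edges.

Lex-smallest maximum matching: {(0,1), (6,3), (8,4), (9,2), (10,14), (19,12)}

|M| = 6 (so the lex-smallest maximum matching has 6 edges)
process left vertices in ascending order; for each, take the smallest-labelled available neighbour that still permits 6 edges overall, or leave it unmatched if none does
lex-smallest matching: {0-1, 6-3, 8-4, 9-2, 10-14, 19-12}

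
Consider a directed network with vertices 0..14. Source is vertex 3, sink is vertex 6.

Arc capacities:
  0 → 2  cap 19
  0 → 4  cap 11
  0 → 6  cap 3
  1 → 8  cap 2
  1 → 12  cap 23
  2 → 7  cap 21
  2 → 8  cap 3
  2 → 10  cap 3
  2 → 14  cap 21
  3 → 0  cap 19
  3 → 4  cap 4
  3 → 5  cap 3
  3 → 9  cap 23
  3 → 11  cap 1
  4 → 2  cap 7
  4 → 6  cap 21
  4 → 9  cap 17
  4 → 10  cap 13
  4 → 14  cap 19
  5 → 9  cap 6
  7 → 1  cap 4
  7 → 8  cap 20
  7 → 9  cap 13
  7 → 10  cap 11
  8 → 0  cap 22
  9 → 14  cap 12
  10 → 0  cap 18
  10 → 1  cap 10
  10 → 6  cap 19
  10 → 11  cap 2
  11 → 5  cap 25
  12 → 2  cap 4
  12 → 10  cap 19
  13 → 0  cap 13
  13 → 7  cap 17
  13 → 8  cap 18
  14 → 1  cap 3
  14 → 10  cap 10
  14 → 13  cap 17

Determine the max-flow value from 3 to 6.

augment #1: 3→0→6 bottleneck 3, total now 3
augment #2: 3→4→6 bottleneck 4, total now 7
augment #3: 3→0→4→6 bottleneck 11, total now 18
augment #4: 3→0→2→10→6 bottleneck 3, total now 21
augment #5: 3→9→14→10→6 bottleneck 10, total now 31
augment #6: 3→0→2→7→10→6 bottleneck 2, total now 33
augment #7: 3→9→14→1→12→10→6 bottleneck 2, total now 35

Maximum flow value: 35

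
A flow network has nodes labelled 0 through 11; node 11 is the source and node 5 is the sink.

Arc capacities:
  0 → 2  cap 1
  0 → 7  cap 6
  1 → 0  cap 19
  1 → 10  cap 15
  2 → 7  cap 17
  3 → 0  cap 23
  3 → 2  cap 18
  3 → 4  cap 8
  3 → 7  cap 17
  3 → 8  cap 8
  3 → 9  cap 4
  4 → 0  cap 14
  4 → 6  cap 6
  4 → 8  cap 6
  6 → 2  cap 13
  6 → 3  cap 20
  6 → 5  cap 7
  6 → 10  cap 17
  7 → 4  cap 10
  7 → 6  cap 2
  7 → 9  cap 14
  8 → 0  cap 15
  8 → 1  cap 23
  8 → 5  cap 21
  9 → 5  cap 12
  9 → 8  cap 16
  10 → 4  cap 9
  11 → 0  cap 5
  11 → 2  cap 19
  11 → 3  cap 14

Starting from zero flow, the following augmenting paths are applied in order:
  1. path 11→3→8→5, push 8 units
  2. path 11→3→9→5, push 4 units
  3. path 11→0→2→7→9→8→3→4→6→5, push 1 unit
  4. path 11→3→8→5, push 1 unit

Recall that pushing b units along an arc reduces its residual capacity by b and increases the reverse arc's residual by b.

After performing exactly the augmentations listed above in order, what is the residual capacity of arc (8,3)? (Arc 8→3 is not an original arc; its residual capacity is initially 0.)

Residual capacity of (8,3): 8

after path 1 (11→3→8→5, push 8): res(8,3)=8
after path 2 (11→3→9→5, push 4): res(8,3)=8
after path 3 (11→0→2→7→9→8→3→4→6→5, push 1): res(8,3)=7
after path 4 (11→3→8→5, push 1): res(8,3)=8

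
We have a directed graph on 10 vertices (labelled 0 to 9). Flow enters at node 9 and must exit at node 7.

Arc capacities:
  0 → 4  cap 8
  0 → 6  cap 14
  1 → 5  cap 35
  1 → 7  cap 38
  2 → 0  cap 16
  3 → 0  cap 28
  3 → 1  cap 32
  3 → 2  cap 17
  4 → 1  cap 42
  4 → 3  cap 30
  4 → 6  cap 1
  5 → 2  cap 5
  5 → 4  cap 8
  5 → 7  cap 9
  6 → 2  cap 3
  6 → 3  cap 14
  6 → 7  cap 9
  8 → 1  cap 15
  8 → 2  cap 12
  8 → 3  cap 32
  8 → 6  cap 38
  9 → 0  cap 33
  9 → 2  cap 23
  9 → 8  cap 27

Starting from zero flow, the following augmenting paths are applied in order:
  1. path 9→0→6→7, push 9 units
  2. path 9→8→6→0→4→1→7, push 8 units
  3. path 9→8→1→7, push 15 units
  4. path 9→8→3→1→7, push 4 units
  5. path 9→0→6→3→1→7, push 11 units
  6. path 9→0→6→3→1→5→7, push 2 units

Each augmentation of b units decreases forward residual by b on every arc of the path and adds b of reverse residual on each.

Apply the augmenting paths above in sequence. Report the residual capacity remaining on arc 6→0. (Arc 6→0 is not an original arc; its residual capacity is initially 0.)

Residual capacity of (6,0): 14

after path 1 (9→0→6→7, push 9): res(6,0)=9
after path 2 (9→8→6→0→4→1→7, push 8): res(6,0)=1
after path 3 (9→8→1→7, push 15): res(6,0)=1
after path 4 (9→8→3→1→7, push 4): res(6,0)=1
after path 5 (9→0→6→3→1→7, push 11): res(6,0)=12
after path 6 (9→0→6→3→1→5→7, push 2): res(6,0)=14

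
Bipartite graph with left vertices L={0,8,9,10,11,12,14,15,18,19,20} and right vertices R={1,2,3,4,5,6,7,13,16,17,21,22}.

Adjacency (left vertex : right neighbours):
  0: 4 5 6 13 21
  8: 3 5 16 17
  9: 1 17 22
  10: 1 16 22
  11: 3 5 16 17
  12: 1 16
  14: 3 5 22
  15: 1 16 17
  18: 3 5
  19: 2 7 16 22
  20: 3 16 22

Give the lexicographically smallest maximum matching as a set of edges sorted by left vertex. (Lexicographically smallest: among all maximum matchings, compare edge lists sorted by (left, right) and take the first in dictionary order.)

Lex-smallest maximum matching: {(0,4), (8,3), (9,1), (10,16), (11,5), (14,22), (15,17), (19,2)}

|M| = 8 (so the lex-smallest maximum matching has 8 edges)
process left vertices in ascending order; for each, take the smallest-labelled available neighbour that still permits 8 edges overall, or leave it unmatched if none does
lex-smallest matching: {0-4, 8-3, 9-1, 10-16, 11-5, 14-22, 15-17, 19-2}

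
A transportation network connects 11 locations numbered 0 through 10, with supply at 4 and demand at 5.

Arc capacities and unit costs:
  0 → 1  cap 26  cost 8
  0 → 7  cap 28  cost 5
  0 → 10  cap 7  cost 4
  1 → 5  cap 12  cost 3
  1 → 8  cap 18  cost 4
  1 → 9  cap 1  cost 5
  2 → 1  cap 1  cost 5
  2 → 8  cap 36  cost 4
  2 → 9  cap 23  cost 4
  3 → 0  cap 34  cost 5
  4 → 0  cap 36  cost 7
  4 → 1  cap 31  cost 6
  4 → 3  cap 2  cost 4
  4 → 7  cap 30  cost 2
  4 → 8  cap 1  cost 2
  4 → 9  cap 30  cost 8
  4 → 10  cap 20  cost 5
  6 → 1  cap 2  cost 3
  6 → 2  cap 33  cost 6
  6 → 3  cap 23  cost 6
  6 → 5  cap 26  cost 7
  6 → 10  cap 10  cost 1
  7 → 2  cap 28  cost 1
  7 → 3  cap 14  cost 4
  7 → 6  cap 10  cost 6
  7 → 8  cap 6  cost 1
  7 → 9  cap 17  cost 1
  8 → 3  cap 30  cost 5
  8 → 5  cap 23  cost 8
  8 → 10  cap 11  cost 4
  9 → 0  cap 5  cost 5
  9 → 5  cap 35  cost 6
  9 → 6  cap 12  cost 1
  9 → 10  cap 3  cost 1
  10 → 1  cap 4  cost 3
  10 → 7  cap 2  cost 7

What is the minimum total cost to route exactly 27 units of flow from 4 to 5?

Minimum cost for 27 units: 243

shortest-cost path #1: 4→7→9→5 push 17 @ unit cost 9 (adds 153)
shortest-cost path #2: 4→1→5 push 10 @ unit cost 9 (adds 90)
total cost = 243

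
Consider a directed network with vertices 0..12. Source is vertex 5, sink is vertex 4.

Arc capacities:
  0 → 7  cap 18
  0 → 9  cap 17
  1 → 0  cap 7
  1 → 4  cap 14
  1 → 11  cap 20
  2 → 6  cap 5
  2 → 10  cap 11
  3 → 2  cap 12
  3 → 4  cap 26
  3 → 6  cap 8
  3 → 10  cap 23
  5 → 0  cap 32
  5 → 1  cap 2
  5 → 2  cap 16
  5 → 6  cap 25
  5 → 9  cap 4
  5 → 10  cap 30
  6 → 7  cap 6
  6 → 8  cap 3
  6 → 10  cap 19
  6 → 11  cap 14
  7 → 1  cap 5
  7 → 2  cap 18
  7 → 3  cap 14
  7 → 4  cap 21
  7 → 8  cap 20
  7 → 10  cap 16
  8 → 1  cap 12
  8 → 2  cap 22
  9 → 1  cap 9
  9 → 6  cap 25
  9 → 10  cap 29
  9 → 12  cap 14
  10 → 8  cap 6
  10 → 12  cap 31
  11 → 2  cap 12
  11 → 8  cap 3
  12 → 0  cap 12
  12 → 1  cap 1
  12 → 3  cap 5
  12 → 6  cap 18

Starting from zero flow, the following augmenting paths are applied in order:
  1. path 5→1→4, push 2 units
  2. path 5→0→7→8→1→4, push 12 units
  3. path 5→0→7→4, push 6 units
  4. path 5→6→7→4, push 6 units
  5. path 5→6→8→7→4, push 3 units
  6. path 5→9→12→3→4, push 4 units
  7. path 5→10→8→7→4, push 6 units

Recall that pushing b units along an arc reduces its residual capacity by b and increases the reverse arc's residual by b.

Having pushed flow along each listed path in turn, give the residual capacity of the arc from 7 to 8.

after path 1 (5→1→4, push 2): res(7,8)=20
after path 2 (5→0→7→8→1→4, push 12): res(7,8)=8
after path 3 (5→0→7→4, push 6): res(7,8)=8
after path 4 (5→6→7→4, push 6): res(7,8)=8
after path 5 (5→6→8→7→4, push 3): res(7,8)=11
after path 6 (5→9→12→3→4, push 4): res(7,8)=11
after path 7 (5→10→8→7→4, push 6): res(7,8)=17

Residual capacity of (7,8): 17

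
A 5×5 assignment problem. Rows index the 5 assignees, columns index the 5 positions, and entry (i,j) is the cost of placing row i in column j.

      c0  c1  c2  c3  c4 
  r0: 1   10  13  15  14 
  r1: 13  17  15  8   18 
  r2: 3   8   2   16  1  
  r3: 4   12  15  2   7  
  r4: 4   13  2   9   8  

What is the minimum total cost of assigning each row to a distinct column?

optimal assignment: row0→col0 (cost 1), row1→col1 (cost 17), row2→col4 (cost 1), row3→col3 (cost 2), row4→col2 (cost 2)
total = 1 + 17 + 1 + 2 + 2 = 23

Minimum assignment cost: 23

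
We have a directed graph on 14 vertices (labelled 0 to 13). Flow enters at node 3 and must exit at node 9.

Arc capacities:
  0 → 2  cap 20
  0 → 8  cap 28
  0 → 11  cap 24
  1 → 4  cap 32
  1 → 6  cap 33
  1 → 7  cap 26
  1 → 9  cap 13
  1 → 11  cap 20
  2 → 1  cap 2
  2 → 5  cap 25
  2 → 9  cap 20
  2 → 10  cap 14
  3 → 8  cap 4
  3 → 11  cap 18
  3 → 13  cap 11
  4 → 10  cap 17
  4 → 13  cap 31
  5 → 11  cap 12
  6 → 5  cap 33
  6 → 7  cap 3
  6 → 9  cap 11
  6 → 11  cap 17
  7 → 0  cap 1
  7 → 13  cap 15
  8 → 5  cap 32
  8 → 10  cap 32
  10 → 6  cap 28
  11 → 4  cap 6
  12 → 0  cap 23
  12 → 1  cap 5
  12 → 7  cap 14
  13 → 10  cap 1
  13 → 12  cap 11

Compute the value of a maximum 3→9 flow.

augment #1: 3→8→10→6→9 bottleneck 4, total now 4
augment #2: 3→13→10→6→9 bottleneck 1, total now 5
augment #3: 3→13→12→1→9 bottleneck 5, total now 10
augment #4: 3→11→4→10→6→9 bottleneck 6, total now 16
augment #5: 3→13→12→0→2→9 bottleneck 5, total now 21

Maximum flow value: 21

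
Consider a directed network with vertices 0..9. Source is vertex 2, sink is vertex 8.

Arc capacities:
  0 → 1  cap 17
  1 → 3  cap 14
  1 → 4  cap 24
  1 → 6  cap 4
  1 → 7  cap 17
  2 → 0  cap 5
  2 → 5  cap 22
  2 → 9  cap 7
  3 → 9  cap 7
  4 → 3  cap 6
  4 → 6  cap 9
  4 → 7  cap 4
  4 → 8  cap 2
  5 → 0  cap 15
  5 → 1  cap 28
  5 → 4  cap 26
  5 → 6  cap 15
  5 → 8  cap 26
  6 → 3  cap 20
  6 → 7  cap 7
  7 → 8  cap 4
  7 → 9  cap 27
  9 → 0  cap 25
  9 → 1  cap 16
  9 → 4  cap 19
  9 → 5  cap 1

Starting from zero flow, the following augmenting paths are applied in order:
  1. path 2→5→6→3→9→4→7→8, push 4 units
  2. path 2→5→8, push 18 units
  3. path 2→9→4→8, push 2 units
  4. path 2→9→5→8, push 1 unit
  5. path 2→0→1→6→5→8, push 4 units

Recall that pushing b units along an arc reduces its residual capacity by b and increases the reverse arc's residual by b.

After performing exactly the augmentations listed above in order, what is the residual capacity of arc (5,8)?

after path 1 (2→5→6→3→9→4→7→8, push 4): res(5,8)=26
after path 2 (2→5→8, push 18): res(5,8)=8
after path 3 (2→9→4→8, push 2): res(5,8)=8
after path 4 (2→9→5→8, push 1): res(5,8)=7
after path 5 (2→0→1→6→5→8, push 4): res(5,8)=3

Residual capacity of (5,8): 3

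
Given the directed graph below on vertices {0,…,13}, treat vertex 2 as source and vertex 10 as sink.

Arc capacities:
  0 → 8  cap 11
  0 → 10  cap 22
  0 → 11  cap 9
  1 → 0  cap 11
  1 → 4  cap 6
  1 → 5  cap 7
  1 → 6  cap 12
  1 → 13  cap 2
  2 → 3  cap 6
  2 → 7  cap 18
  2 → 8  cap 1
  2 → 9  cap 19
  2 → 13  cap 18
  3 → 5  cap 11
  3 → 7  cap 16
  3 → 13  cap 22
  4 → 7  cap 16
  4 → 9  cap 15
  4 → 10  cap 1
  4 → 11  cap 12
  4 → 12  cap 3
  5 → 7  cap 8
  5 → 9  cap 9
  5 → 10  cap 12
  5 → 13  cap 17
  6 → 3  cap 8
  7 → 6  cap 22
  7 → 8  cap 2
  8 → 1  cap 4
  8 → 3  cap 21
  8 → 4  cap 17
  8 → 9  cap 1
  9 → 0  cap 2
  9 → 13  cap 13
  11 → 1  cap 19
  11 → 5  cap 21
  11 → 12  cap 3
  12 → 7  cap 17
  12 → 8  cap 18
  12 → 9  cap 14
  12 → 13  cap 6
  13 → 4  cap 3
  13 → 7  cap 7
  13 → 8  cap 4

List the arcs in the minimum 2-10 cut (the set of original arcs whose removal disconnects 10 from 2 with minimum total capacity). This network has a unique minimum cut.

Min-cut arcs: {(2,8), (3,5), (7,8), (9,0), (13,4), (13,8)} (total capacity 23)

augment #1: 2→3→5→10 push 6
augment #2: 2→8→4→10 push 1
augment #3: 2→9→0→10 push 2
augment #4: 2→7→6→3→5→10 push 5
augment #5: 2→7→8→1→0→10 push 2
augment #6: 2→13→4→11→5→10 push 1
augment #7: 2→13→8→1→0→10 push 2
augment #8: 2→13→4→11→1→0→10 push 2
augment #9: 2→13→8→4→11→1→0→10 push 2
max flow = 23; residual-reachable set from 2 gives S-side
cut edges (S→T): {(2,8), (3,5), (7,8), (9,0), (13,4), (13,8)} total cap 23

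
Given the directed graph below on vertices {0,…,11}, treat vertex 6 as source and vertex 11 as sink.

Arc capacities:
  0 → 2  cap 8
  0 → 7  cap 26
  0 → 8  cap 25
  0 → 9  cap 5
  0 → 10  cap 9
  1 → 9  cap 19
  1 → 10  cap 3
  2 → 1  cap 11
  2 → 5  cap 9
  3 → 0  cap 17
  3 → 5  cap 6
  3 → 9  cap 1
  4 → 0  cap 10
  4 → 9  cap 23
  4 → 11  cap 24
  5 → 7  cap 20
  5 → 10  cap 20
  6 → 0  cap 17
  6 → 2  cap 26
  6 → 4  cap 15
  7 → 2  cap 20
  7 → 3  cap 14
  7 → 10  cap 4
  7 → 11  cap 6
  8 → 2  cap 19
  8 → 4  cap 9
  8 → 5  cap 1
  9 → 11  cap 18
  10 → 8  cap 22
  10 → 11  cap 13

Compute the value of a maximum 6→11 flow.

augment #1: 6→4→11 bottleneck 15, total now 15
augment #2: 6→0→7→11 bottleneck 6, total now 21
augment #3: 6→0→9→11 bottleneck 5, total now 26
augment #4: 6→0→10→11 bottleneck 6, total now 32
augment #5: 6→2→1→9→11 bottleneck 11, total now 43
augment #6: 6→2→5→10→11 bottleneck 7, total now 50
augment #7: 6→2→5→7→3→9→11 bottleneck 1, total now 51
augment #8: 6→2→5→10→8→4→11 bottleneck 1, total now 52

Maximum flow value: 52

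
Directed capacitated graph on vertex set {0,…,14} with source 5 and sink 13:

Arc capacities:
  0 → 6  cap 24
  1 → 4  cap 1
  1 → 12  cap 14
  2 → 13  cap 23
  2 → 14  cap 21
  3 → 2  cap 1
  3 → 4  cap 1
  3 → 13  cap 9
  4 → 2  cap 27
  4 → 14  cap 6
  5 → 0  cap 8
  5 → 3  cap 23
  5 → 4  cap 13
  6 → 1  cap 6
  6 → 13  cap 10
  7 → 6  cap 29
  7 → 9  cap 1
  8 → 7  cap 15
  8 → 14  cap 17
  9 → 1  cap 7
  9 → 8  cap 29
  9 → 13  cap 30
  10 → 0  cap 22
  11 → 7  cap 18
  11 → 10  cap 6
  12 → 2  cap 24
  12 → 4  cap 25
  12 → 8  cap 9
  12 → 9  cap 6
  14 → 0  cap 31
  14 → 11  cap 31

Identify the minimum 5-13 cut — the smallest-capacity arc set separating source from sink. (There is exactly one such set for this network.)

Min-cut arcs: {(3,2), (3,4), (3,13), (5,0), (5,4)} (total capacity 32)

augment #1: 5→3→13 push 9
augment #2: 5→0→6→13 push 8
augment #3: 5→3→2→13 push 1
augment #4: 5→4→2→13 push 13
augment #5: 5→3→4→2→13 push 1
max flow = 32; residual-reachable set from 5 gives S-side
cut edges (S→T): {(3,2), (3,4), (3,13), (5,0), (5,4)} total cap 32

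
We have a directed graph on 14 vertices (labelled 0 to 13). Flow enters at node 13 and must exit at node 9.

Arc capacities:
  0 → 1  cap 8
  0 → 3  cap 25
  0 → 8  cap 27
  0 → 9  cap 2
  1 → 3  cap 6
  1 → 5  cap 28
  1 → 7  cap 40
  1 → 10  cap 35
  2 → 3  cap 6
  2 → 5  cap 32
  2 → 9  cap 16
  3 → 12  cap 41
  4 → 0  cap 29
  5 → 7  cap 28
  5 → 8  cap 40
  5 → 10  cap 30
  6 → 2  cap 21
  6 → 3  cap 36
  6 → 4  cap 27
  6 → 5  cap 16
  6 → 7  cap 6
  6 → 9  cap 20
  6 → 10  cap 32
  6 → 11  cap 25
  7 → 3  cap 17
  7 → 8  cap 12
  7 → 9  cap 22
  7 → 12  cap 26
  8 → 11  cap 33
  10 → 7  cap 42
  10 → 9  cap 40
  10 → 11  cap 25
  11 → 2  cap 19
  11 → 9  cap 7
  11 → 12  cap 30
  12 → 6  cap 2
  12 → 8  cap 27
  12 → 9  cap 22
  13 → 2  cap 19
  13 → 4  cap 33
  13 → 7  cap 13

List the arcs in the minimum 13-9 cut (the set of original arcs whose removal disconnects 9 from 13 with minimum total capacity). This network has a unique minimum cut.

Min-cut arcs: {(4,0), (13,2), (13,7)} (total capacity 61)

augment #1: 13→2→9 push 16
augment #2: 13→7→9 push 13
augment #3: 13→4→0→9 push 2
augment #4: 13→2→3→12→9 push 3
augment #5: 13→4→0→1→7→9 push 8
augment #6: 13→4→0→3→12→9 push 19
max flow = 61; residual-reachable set from 13 gives S-side
cut edges (S→T): {(4,0), (13,2), (13,7)} total cap 61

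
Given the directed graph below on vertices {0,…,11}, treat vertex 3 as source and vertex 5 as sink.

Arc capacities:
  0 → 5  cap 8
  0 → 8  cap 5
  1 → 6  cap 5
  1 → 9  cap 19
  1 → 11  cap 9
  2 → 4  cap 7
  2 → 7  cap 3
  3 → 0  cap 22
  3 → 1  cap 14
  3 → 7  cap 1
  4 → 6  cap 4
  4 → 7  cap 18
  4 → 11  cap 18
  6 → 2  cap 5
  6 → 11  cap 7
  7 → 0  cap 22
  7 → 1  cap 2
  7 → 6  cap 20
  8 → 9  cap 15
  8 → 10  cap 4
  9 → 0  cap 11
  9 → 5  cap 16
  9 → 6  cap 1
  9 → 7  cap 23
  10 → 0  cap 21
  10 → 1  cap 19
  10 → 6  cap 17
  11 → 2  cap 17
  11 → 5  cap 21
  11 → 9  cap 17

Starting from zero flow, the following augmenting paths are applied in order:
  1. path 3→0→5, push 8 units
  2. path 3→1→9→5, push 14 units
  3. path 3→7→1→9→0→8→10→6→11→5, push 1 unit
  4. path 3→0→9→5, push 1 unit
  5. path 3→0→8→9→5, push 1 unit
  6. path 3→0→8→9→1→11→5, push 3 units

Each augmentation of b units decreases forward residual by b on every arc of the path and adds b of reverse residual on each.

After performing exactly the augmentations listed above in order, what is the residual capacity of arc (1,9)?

after path 1 (3→0→5, push 8): res(1,9)=19
after path 2 (3→1→9→5, push 14): res(1,9)=5
after path 3 (3→7→1→9→0→8→10→6→11→5, push 1): res(1,9)=4
after path 4 (3→0→9→5, push 1): res(1,9)=4
after path 5 (3→0→8→9→5, push 1): res(1,9)=4
after path 6 (3→0→8→9→1→11→5, push 3): res(1,9)=7

Residual capacity of (1,9): 7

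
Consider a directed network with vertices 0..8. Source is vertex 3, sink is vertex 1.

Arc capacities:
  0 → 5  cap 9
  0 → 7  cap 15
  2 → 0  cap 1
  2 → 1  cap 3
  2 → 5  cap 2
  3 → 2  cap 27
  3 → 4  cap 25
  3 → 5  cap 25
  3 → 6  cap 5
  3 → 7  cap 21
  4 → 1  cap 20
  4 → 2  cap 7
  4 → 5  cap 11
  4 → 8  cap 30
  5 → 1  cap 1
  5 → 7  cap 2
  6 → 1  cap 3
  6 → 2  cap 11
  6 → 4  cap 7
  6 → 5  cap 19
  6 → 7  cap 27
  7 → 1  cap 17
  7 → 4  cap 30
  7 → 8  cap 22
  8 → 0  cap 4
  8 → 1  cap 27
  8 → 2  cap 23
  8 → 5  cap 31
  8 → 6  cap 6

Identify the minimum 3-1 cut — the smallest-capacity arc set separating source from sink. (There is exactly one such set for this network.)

augment #1: 3→2→1 push 3
augment #2: 3→4→1 push 20
augment #3: 3→5→1 push 1
augment #4: 3→6→1 push 3
augment #5: 3→7→1 push 17
augment #6: 3→4→8→1 push 5
augment #7: 3→7→8→1 push 4
augment #8: 3→5→7→8→1 push 2
augment #9: 3→6→4→8→1 push 2
augment #10: 3→2→0→7→8→1 push 1
max flow = 58; residual-reachable set from 3 gives S-side
cut edges (S→T): {(2,0), (2,1), (3,4), (3,6), (3,7), (5,1), (5,7)} total cap 58

Min-cut arcs: {(2,0), (2,1), (3,4), (3,6), (3,7), (5,1), (5,7)} (total capacity 58)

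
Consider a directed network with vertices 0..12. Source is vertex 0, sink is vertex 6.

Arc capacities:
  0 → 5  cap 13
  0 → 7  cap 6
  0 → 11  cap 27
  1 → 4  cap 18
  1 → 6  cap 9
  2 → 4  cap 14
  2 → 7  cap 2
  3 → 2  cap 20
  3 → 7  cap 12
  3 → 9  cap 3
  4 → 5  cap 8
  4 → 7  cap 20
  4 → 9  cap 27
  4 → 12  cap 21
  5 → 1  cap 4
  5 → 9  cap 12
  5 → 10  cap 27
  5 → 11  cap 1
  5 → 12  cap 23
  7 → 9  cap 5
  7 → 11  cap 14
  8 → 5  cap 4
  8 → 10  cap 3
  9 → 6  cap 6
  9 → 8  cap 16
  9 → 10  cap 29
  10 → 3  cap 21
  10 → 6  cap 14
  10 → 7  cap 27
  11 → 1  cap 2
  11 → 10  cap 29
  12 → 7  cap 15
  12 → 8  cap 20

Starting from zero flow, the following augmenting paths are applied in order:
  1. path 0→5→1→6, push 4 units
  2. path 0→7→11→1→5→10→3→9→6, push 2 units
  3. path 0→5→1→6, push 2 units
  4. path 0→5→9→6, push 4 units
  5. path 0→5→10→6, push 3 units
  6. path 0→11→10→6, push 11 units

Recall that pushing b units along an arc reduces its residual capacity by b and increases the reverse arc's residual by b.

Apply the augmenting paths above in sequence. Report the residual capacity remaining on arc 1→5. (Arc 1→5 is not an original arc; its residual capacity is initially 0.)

Residual capacity of (1,5): 4

after path 1 (0→5→1→6, push 4): res(1,5)=4
after path 2 (0→7→11→1→5→10→3→9→6, push 2): res(1,5)=2
after path 3 (0→5→1→6, push 2): res(1,5)=4
after path 4 (0→5→9→6, push 4): res(1,5)=4
after path 5 (0→5→10→6, push 3): res(1,5)=4
after path 6 (0→11→10→6, push 11): res(1,5)=4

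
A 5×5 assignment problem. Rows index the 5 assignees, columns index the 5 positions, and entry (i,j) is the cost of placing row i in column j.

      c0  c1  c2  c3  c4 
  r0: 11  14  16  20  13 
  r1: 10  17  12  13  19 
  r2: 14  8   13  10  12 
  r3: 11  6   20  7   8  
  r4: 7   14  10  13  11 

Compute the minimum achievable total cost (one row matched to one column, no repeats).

Minimum assignment cost: 47

optimal assignment: row0→col4 (cost 13), row1→col2 (cost 12), row2→col1 (cost 8), row3→col3 (cost 7), row4→col0 (cost 7)
total = 13 + 12 + 8 + 7 + 7 = 47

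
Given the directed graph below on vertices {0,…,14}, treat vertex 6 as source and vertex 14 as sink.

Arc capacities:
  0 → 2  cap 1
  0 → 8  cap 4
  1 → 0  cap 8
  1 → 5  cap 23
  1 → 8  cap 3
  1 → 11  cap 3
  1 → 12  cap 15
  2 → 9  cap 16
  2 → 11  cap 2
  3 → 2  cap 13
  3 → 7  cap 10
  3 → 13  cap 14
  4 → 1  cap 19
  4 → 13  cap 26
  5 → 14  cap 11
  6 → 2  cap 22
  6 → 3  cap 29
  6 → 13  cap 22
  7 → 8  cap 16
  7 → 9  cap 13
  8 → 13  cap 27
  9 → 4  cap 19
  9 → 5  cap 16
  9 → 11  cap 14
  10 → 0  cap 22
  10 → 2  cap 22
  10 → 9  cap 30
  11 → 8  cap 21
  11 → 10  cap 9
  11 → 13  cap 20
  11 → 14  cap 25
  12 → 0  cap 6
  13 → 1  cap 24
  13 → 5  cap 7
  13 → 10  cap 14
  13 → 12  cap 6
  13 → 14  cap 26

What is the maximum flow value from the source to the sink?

Maximum flow value: 56

augment #1: 6→13→14 bottleneck 22, total now 22
augment #2: 6→2→11→14 bottleneck 2, total now 24
augment #3: 6→3→13→14 bottleneck 4, total now 28
augment #4: 6→2→9→5→14 bottleneck 11, total now 39
augment #5: 6→2→9→11→14 bottleneck 5, total now 44
augment #6: 6→3→7→9→11→14 bottleneck 9, total now 53
augment #7: 6→3→13→1→11→14 bottleneck 3, total now 56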